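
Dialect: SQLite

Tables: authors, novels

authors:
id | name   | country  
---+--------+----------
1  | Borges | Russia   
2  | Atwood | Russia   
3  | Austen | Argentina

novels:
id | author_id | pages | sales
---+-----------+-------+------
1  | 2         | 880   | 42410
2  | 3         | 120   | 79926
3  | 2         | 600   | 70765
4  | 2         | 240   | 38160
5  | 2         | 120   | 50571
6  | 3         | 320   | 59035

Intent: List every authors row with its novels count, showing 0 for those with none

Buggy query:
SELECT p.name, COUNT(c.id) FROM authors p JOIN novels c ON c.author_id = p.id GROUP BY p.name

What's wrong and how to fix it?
Bug: INNER JOIN drops authors rows that have no matching novels rows

Fix: Use LEFT JOIN so parents without children still appear (COUNT(c.id) gives 0)

Corrected query:
SELECT p.name, COUNT(c.id) FROM authors p LEFT JOIN novels c ON c.author_id = p.id GROUP BY p.name

Result:
name   | COUNT(c.id)
-------+------------
Atwood | 4          
Austen | 2          
Borges | 0          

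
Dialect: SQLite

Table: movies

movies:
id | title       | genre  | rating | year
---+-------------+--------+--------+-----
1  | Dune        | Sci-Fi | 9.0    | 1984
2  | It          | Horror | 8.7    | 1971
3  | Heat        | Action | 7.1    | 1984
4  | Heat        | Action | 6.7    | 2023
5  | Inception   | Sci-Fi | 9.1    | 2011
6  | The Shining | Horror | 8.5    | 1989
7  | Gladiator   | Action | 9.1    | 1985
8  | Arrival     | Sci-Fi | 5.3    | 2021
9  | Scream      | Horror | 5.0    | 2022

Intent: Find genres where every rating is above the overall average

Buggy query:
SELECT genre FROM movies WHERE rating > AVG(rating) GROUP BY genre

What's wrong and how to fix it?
Bug: WHERE evaluates per row before aggregation, so AVG() is unavailable

Fix: Use a subquery for AVG and a HAVING MIN(...) filter so the condition holds for every row in the group

Corrected query:
SELECT genre FROM movies GROUP BY genre HAVING MIN(rating) > (SELECT AVG(rating) FROM movies)

Result:
(no rows)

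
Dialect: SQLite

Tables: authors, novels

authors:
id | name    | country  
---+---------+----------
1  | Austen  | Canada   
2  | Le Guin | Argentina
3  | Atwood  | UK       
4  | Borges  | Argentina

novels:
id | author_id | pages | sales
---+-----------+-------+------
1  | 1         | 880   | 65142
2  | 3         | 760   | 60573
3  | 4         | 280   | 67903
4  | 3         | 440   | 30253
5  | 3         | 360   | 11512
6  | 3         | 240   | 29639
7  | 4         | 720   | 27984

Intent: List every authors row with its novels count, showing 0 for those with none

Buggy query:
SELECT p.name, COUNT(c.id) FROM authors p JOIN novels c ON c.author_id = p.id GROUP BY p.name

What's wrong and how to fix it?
Bug: An inner join excludes parents with zero children

Fix: Switch to LEFT JOIN to retain unmatched parent rows

Corrected query:
SELECT p.name, COUNT(c.id) FROM authors p LEFT JOIN novels c ON c.author_id = p.id GROUP BY p.name

Result:
name    | COUNT(c.id)
--------+------------
Atwood  | 4          
Austen  | 1          
Borges  | 2          
Le Guin | 0          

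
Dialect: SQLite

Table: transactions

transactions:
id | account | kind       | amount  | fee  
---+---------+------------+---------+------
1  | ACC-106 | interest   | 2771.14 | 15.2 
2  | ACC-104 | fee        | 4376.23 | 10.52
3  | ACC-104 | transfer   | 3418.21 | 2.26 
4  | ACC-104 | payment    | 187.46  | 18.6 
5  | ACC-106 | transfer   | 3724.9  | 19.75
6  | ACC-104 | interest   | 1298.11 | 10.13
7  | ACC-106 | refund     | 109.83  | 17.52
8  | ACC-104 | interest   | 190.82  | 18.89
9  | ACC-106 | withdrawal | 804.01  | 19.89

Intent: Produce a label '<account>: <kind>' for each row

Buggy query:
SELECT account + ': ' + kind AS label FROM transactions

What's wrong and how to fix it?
Bug: SQLite uses || for string concatenation; + coerces text to numbers (yielding 0)

Fix: Use the || operator for string concatenation

Corrected query:
SELECT account || ': ' || kind AS label FROM transactions

Result:
label              
-------------------
ACC-106: interest  
ACC-104: fee       
ACC-104: transfer  
ACC-104: payment   
ACC-106: transfer  
ACC-104: interest  
ACC-106: refund    
ACC-104: interest  
ACC-106: withdrawal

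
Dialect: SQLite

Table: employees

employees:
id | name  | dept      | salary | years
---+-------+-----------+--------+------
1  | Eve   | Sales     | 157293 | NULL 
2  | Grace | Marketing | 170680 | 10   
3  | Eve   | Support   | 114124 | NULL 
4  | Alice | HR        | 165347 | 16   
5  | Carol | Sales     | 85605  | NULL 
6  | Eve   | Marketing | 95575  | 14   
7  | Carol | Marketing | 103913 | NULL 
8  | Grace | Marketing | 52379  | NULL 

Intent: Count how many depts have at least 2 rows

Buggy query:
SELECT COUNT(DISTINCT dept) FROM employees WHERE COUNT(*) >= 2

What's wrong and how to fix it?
Bug: WHERE filters individual rows, not groups, so a group-level COUNT is invalid there

Fix: Group first with HAVING COUNT(*) >= 2, then COUNT the resulting groups

Corrected query:
SELECT COUNT(*) FROM (SELECT dept FROM employees GROUP BY dept HAVING COUNT(*) >= 2)

Result:
COUNT(*)
--------
2       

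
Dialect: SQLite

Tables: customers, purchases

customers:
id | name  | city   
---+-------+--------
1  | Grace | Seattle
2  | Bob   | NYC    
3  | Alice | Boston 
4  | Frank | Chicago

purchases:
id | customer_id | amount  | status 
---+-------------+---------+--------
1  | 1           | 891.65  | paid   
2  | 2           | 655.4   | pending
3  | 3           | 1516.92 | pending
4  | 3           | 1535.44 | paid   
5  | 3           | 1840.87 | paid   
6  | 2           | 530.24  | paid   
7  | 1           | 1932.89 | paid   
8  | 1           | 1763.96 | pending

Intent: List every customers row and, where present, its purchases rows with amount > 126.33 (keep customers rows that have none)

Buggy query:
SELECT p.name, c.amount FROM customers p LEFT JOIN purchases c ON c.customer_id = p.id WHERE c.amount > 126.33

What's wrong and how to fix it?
Bug: Filtering c.amount in WHERE discards the NULL rows produced by LEFT JOIN, turning it into an inner join

Fix: Move the right-table condition into the ON clause so unmatched parents are kept

Corrected query:
SELECT p.name, c.amount FROM customers p LEFT JOIN purchases c ON c.customer_id = p.id AND c.amount > 126.33

Result:
name  | amount 
------+--------
Grace | 891.65 
Grace | 1763.96
Grace | 1932.89
Bob   | 530.24 
Bob   | 655.4  
Alice | 1516.92
Alice | 1535.44
Alice | 1840.87
Frank | NULL   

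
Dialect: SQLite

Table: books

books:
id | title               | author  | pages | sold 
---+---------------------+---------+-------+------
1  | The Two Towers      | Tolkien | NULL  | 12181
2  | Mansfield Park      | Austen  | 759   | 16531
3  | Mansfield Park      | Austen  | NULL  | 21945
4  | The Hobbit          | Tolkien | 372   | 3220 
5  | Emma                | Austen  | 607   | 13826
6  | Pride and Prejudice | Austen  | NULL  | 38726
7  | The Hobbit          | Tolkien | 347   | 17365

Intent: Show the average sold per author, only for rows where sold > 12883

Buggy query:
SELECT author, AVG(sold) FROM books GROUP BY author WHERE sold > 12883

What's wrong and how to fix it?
Bug: WHERE cannot follow GROUP BY

Fix: Place WHERE between FROM and GROUP BY

Corrected query:
SELECT author, AVG(sold) FROM books WHERE sold > 12883 GROUP BY author

Result:
author  | AVG(sold)
--------+----------
Austen  | 22757    
Tolkien | 17365    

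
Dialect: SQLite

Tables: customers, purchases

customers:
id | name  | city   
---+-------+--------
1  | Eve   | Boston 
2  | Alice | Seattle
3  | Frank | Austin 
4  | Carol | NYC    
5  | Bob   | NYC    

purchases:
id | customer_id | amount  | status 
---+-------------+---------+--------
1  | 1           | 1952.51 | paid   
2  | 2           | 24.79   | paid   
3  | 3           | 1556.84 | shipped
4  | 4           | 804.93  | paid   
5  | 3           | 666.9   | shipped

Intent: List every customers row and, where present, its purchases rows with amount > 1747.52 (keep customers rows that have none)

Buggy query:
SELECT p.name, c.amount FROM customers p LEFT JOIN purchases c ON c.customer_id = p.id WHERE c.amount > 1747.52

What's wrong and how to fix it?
Bug: A WHERE condition on the right-hand table after LEFT JOIN drops unmatched parents

Fix: Move the right-table condition into the ON clause so unmatched parents are kept

Corrected query:
SELECT p.name, c.amount FROM customers p LEFT JOIN purchases c ON c.customer_id = p.id AND c.amount > 1747.52

Result:
name  | amount 
------+--------
Eve   | 1952.51
Alice | NULL   
Frank | NULL   
Carol | NULL   
Bob   | NULL   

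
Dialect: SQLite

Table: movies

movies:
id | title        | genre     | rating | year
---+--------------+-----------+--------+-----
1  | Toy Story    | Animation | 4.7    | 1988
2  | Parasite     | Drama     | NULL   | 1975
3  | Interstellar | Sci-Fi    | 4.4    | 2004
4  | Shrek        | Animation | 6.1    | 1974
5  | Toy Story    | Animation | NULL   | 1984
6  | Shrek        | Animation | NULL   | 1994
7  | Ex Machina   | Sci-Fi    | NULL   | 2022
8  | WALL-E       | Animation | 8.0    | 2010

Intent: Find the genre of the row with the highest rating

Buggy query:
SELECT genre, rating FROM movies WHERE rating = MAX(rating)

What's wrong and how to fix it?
Bug: MAX(rating) is an aggregate and cannot be used directly in WHERE

Fix: Wrap MAX in a scalar subquery so WHERE compares against a single value

Corrected query:
SELECT genre, rating FROM movies WHERE rating = (SELECT MAX(rating) FROM movies)

Result:
genre     | rating
----------+-------
Animation | 8     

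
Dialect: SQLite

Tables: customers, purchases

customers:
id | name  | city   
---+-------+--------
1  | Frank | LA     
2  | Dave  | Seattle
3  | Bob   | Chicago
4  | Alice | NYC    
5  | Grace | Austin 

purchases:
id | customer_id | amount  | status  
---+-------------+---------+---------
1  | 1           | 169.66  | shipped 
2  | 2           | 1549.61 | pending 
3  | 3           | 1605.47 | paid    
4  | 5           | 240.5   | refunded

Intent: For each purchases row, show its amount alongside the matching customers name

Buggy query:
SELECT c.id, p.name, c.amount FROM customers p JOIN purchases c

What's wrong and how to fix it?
Bug: Missing join condition: each purchases row is matched to all customers rows instead of just its own

Fix: Add ON c.customer_id = p.id to the JOIN

Corrected query:
SELECT c.id, p.name, c.amount FROM customers p JOIN purchases c ON c.customer_id = p.id

Result:
id | name  | amount 
---+-------+--------
1  | Frank | 169.66 
2  | Dave  | 1549.61
3  | Bob   | 1605.47
4  | Grace | 240.5  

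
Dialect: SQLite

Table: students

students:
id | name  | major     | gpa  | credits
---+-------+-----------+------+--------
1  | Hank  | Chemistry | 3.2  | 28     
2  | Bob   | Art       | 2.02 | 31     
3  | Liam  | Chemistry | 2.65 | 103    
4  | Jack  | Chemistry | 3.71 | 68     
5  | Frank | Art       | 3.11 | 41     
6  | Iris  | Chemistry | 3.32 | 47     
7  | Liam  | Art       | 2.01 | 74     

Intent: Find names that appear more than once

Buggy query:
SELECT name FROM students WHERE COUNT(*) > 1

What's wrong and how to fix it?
Bug: COUNT(*) is an aggregate and cannot be used in WHERE

Fix: GROUP BY name, then filter groups with HAVING COUNT(*) > 1

Corrected query:
SELECT name FROM students GROUP BY name HAVING COUNT(*) > 1

Result:
name
----
Liam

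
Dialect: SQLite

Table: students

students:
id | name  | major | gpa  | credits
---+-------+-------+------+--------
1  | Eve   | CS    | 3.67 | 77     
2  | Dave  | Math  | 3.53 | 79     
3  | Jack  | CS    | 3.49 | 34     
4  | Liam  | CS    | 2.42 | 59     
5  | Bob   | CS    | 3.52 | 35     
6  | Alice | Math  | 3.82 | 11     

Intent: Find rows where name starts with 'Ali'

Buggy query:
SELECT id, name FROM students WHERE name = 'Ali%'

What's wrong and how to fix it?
Bug: '=' compares the literal string including the % character; pattern matching needs LIKE

Fix: Use LIKE for wildcard pattern matching

Corrected query:
SELECT id, name FROM students WHERE name LIKE 'Ali%'

Result:
id | name 
---+------
6  | Alice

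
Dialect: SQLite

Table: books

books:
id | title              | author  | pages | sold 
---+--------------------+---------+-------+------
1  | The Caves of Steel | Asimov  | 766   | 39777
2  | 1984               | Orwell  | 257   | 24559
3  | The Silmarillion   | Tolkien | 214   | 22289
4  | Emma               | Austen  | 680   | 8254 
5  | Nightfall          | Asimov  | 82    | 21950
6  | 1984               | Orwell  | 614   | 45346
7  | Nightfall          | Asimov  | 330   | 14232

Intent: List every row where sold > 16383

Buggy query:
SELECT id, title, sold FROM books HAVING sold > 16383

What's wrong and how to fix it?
Bug: HAVING filters the output of aggregation, but this query has no GROUP BY and no aggregate functions, so SQLite rejects it (HAVING clause on a non-aggregate query); the condition here is per row

Fix: Use WHERE for row-level filtering

Corrected query:
SELECT id, title, sold FROM books WHERE sold > 16383

Result:
id | title              | sold 
---+--------------------+------
1  | The Caves of Steel | 39777
2  | 1984               | 24559
3  | The Silmarillion   | 22289
5  | Nightfall          | 21950
6  | 1984               | 45346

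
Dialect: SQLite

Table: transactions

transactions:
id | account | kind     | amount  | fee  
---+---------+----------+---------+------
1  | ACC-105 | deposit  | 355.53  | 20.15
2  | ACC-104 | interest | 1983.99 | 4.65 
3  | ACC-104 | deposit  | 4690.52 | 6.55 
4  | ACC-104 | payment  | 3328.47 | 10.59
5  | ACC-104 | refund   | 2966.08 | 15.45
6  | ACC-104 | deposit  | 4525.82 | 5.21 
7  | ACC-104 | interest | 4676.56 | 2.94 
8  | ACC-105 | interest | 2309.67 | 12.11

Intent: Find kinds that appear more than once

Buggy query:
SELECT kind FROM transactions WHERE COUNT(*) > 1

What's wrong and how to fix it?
Bug: WHERE can't reference COUNT(*); aggregates are computed after WHERE

Fix: GROUP BY kind, then filter groups with HAVING COUNT(*) > 1

Corrected query:
SELECT kind FROM transactions GROUP BY kind HAVING COUNT(*) > 1

Result:
kind    
--------
deposit 
interest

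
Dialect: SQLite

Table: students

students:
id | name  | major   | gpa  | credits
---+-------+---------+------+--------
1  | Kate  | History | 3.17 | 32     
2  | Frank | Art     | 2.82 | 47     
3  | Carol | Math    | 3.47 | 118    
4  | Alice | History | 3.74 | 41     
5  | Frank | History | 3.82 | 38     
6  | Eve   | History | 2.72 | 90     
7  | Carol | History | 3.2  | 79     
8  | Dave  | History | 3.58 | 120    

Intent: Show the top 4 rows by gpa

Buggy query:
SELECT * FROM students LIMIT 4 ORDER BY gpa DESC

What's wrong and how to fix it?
Bug: LIMIT must come after ORDER BY

Fix: Swap the clauses: ORDER BY first, then LIMIT

Corrected query:
SELECT * FROM students ORDER BY gpa DESC LIMIT 4

Result:
id | name  | major   | gpa  | credits
---+-------+---------+------+--------
5  | Frank | History | 3.82 | 38     
4  | Alice | History | 3.74 | 41     
8  | Dave  | History | 3.58 | 120    
3  | Carol | Math    | 3.47 | 118    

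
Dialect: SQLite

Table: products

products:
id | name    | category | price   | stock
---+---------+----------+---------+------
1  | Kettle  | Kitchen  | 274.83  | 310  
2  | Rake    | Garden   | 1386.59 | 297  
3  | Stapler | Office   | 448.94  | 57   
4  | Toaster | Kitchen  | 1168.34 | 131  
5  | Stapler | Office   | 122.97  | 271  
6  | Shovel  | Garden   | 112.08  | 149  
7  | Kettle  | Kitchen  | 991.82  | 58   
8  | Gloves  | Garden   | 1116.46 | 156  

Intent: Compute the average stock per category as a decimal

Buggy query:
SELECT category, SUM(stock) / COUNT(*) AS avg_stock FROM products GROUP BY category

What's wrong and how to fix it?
Bug: Both operands are integers, so '/' performs integer division and truncates

Fix: Cast one side to REAL so the division keeps the fractional part

Corrected query:
SELECT category, SUM(stock) * 1.0 / COUNT(*) AS avg_stock FROM products GROUP BY category

Result:
category | avg_stock 
---------+-----------
Garden   | 200.666667
Kitchen  | 166.333333
Office   | 164       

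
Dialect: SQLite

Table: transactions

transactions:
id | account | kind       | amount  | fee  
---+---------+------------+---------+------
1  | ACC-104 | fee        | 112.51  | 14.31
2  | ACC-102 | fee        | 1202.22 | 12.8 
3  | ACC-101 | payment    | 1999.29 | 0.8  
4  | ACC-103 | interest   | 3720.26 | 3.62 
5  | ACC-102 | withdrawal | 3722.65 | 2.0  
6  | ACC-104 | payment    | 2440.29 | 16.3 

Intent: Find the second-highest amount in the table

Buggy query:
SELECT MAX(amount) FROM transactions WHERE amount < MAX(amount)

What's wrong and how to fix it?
Bug: MAX(amount) on the right of the comparison is an aggregate-in-WHERE error

Fix: Compute the overall MAX in a subquery, then take MAX of rows below it

Corrected query:
SELECT MAX(amount) FROM transactions WHERE amount < (SELECT MAX(amount) FROM transactions)

Result:
MAX(amount)
-----------
3720.26    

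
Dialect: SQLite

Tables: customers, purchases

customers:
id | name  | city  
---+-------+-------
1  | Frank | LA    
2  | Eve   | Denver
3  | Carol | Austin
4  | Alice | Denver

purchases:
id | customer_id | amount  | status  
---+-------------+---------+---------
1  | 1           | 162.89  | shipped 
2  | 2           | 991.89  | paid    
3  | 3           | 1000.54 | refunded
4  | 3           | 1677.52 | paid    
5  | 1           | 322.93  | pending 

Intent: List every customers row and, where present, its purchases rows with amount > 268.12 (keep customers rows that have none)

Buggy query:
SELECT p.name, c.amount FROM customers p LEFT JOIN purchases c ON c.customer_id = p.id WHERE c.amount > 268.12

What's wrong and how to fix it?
Bug: Filtering c.amount in WHERE discards the NULL rows produced by LEFT JOIN, turning it into an inner join

Fix: Put 'c.amount > 268.12' in the JOIN's ON clause instead of WHERE

Corrected query:
SELECT p.name, c.amount FROM customers p LEFT JOIN purchases c ON c.customer_id = p.id AND c.amount > 268.12

Result:
name  | amount 
------+--------
Frank | 322.93 
Eve   | 991.89 
Carol | 1000.54
Carol | 1677.52
Alice | NULL   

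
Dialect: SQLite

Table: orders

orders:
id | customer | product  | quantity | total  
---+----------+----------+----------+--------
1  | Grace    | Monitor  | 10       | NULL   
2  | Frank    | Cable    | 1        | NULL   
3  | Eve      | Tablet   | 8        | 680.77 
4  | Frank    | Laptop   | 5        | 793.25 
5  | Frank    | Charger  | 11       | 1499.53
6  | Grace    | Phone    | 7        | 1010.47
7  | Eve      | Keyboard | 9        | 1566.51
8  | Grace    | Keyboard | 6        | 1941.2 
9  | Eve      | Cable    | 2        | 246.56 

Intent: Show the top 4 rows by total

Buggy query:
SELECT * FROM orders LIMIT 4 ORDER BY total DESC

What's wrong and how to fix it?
Bug: LIMIT must come after ORDER BY

Fix: Sort with ORDER BY, then apply LIMIT

Corrected query:
SELECT * FROM orders ORDER BY total DESC LIMIT 4

Result:
id | customer | product  | quantity | total  
---+----------+----------+----------+--------
8  | Grace    | Keyboard | 6        | 1941.2 
7  | Eve      | Keyboard | 9        | 1566.51
5  | Frank    | Charger  | 11       | 1499.53
6  | Grace    | Phone    | 7        | 1010.47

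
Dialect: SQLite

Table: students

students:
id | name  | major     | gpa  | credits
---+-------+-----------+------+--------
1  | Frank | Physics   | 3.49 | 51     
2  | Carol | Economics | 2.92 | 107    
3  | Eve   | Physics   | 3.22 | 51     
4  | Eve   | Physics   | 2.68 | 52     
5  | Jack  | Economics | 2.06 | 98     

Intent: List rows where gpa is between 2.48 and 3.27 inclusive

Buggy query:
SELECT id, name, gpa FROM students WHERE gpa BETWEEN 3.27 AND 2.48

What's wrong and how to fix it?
Bug: The bounds are reversed; BETWEEN a AND b requires a <= b to match anything

Fix: Write BETWEEN 2.48 AND 3.27

Corrected query:
SELECT id, name, gpa FROM students WHERE gpa BETWEEN 2.48 AND 3.27

Result:
id | name  | gpa 
---+-------+-----
2  | Carol | 2.92
3  | Eve   | 3.22
4  | Eve   | 2.68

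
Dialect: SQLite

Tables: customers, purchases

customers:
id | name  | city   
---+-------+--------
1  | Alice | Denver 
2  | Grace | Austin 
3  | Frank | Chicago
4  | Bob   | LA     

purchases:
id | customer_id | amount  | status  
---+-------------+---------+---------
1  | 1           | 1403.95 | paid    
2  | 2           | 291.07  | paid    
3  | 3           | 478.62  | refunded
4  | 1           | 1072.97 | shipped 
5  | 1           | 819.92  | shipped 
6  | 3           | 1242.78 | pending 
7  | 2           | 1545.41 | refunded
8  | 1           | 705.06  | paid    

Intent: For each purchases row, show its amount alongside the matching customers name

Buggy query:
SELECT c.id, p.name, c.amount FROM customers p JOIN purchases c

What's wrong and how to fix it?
Bug: JOIN with no ON clause produces a cartesian product; every purchases row pairs with every customers row

Fix: Specify the join condition linking the foreign key to the parent id

Corrected query:
SELECT c.id, p.name, c.amount FROM customers p JOIN purchases c ON c.customer_id = p.id

Result:
id | name  | amount 
---+-------+--------
1  | Alice | 1403.95
2  | Grace | 291.07 
3  | Frank | 478.62 
4  | Alice | 1072.97
5  | Alice | 819.92 
6  | Frank | 1242.78
7  | Grace | 1545.41
8  | Alice | 705.06 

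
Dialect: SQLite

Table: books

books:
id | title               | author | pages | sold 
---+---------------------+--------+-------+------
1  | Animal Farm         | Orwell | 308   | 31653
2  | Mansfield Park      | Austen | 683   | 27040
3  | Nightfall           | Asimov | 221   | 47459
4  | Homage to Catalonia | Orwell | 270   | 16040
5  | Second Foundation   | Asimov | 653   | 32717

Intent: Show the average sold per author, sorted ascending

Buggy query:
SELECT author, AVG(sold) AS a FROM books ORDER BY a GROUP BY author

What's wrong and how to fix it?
Bug: GROUP BY must precede ORDER BY

Fix: Move ORDER BY to the end, after GROUP BY

Corrected query:
SELECT author, AVG(sold) AS a FROM books GROUP BY author ORDER BY a

Result:
author | a      
-------+--------
Orwell | 23846.5
Austen | 27040  
Asimov | 40088  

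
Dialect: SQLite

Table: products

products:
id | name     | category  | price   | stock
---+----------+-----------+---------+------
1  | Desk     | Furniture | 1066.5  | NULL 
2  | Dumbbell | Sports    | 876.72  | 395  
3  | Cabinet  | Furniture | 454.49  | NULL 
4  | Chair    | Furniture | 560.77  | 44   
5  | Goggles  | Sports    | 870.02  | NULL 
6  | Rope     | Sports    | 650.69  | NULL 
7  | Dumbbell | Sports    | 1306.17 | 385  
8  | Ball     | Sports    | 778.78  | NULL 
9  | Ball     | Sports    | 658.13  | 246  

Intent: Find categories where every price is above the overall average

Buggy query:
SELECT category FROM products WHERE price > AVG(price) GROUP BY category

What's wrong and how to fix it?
Bug: AVG() is an aggregate; it can't sit directly in WHERE

Fix: Use a subquery for AVG and a HAVING MIN(...) filter so the condition holds for every row in the group

Corrected query:
SELECT category FROM products GROUP BY category HAVING MIN(price) > (SELECT AVG(price) FROM products)

Result:
(no rows)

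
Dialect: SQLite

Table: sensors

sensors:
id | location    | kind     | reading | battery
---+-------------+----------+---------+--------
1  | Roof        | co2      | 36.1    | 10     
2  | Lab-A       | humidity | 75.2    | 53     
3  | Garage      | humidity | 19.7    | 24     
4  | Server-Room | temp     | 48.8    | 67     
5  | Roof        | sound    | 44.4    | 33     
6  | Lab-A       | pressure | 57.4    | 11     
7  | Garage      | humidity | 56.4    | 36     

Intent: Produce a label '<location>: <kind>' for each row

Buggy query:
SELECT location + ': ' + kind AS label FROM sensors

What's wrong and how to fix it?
Bug: SQLite uses || for string concatenation; + coerces text to numbers (yielding 0)

Fix: Use the || operator for string concatenation

Corrected query:
SELECT location || ': ' || kind AS label FROM sensors

Result:
label            
-----------------
Roof: co2        
Lab-A: humidity  
Garage: humidity 
Server-Room: temp
Roof: sound      
Lab-A: pressure  
Garage: humidity 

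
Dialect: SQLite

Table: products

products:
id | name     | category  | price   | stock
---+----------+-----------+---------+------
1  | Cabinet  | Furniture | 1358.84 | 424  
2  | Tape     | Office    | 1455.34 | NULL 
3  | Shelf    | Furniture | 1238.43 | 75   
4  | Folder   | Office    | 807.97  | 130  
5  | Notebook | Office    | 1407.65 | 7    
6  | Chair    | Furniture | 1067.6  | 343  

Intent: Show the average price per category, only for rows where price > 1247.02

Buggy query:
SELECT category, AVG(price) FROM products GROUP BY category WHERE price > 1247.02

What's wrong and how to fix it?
Bug: Row-level WHERE must come before GROUP BY in the clause order

Fix: Place WHERE between FROM and GROUP BY

Corrected query:
SELECT category, AVG(price) FROM products WHERE price > 1247.02 GROUP BY category

Result:
category  | AVG(price)
----------+-----------
Furniture | 1358.84   
Office    | 1431.495  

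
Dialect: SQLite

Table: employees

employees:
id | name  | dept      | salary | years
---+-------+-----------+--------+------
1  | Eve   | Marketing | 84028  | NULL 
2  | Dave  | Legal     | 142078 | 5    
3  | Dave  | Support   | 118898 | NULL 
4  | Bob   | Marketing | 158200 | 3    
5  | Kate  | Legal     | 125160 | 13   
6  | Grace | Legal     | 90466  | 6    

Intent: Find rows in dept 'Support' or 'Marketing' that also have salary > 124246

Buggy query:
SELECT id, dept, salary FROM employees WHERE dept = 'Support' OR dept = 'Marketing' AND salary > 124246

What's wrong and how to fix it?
Bug: AND binds tighter than OR, so this parses as dept = 'Support' OR (dept = 'Marketing' AND salary > 124246)

Fix: Group the OR with parentheses (or use IN), then AND the threshold

Corrected query:
SELECT id, dept, salary FROM employees WHERE (dept = 'Support' OR dept = 'Marketing') AND salary > 124246

Result:
id | dept      | salary
---+-----------+-------
4  | Marketing | 158200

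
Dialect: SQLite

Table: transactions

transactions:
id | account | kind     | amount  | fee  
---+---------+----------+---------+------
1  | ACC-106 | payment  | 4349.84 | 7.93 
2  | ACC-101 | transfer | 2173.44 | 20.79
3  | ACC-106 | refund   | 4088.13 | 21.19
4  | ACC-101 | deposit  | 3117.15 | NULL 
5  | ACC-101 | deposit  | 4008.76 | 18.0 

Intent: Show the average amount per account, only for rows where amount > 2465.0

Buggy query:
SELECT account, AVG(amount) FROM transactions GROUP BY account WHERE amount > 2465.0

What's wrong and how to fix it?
Bug: Row-level WHERE must come before GROUP BY in the clause order

Fix: Move the WHERE clause before GROUP BY

Corrected query:
SELECT account, AVG(amount) FROM transactions WHERE amount > 2465.0 GROUP BY account

Result:
account | AVG(amount)
--------+------------
ACC-101 | 3562.955   
ACC-106 | 4218.985   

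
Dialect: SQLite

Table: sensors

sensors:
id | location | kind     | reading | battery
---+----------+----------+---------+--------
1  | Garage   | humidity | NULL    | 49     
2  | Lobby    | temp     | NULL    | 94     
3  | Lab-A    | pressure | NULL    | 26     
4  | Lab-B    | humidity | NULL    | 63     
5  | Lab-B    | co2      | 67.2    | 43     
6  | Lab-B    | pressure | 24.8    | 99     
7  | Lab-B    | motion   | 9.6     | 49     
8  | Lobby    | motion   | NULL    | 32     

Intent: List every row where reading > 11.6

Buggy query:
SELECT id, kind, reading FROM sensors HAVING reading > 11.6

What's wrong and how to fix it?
Bug: HAVING filters the output of aggregation, but this query has no GROUP BY and no aggregate functions, so SQLite rejects it (HAVING clause on a non-aggregate query); the condition here is per row

Fix: Replace HAVING with WHERE since the condition applies to individual rows

Corrected query:
SELECT id, kind, reading FROM sensors WHERE reading > 11.6

Result:
id | kind     | reading
---+----------+--------
5  | co2      | 67.2   
6  | pressure | 24.8   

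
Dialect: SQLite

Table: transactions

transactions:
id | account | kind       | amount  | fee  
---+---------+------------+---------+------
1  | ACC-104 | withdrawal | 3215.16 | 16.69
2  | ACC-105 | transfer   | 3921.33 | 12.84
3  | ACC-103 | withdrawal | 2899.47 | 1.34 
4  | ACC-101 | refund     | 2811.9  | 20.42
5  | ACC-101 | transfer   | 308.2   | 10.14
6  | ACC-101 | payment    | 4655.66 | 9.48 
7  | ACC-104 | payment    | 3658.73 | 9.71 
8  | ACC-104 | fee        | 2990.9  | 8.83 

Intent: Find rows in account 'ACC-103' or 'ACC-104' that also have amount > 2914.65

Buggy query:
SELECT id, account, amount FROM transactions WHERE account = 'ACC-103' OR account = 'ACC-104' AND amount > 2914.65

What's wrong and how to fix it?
Bug: Without parentheses, AND is evaluated before OR, so the amount filter only applies to the 'ACC-104' branch

Fix: Group the OR with parentheses (or use IN), then AND the threshold

Corrected query:
SELECT id, account, amount FROM transactions WHERE (account = 'ACC-103' OR account = 'ACC-104') AND amount > 2914.65

Result:
id | account | amount 
---+---------+--------
1  | ACC-104 | 3215.16
7  | ACC-104 | 3658.73
8  | ACC-104 | 2990.9 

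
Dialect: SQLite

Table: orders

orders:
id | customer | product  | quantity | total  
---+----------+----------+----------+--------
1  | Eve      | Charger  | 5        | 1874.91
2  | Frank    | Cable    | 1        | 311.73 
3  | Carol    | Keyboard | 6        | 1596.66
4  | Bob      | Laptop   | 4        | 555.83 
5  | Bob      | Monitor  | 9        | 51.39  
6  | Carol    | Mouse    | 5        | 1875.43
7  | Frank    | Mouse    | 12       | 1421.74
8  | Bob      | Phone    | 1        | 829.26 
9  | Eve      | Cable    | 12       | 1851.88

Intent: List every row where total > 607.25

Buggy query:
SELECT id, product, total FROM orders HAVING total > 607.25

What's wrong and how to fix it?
Bug: HAVING filters the output of aggregation, but this query has no GROUP BY and no aggregate functions, so SQLite rejects it (HAVING clause on a non-aggregate query); the condition here is per row

Fix: Replace HAVING with WHERE since the condition applies to individual rows

Corrected query:
SELECT id, product, total FROM orders WHERE total > 607.25

Result:
id | product  | total  
---+----------+--------
1  | Charger  | 1874.91
3  | Keyboard | 1596.66
6  | Mouse    | 1875.43
7  | Mouse    | 1421.74
8  | Phone    | 829.26 
9  | Cable    | 1851.88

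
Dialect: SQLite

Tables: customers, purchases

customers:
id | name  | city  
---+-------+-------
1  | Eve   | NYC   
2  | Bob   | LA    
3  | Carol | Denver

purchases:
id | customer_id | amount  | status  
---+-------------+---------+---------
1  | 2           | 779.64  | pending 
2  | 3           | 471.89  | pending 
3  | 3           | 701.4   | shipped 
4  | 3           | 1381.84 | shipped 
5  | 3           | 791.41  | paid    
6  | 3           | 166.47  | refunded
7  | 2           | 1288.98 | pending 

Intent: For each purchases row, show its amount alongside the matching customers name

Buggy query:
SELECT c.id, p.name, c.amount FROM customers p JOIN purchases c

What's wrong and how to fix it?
Bug: JOIN with no ON clause produces a cartesian product; every purchases row pairs with every customers row

Fix: Add ON c.customer_id = p.id to the JOIN

Corrected query:
SELECT c.id, p.name, c.amount FROM customers p JOIN purchases c ON c.customer_id = p.id

Result:
id | name  | amount 
---+-------+--------
1  | Bob   | 779.64 
2  | Carol | 471.89 
3  | Carol | 701.4  
4  | Carol | 1381.84
5  | Carol | 791.41 
6  | Carol | 166.47 
7  | Bob   | 1288.98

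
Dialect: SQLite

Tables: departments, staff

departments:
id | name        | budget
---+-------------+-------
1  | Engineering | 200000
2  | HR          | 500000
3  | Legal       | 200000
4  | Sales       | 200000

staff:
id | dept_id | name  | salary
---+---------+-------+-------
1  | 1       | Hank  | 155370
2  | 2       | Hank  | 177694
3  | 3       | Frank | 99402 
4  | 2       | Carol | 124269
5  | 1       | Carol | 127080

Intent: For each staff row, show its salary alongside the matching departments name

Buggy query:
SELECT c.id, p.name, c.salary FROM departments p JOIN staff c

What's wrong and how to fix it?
Bug: Missing join condition: each staff row is matched to all departments rows instead of just its own

Fix: Add ON c.dept_id = p.id to the JOIN

Corrected query:
SELECT c.id, p.name, c.salary FROM departments p JOIN staff c ON c.dept_id = p.id

Result:
id | name        | salary
---+-------------+-------
1  | Engineering | 155370
2  | HR          | 177694
3  | Legal       | 99402 
4  | HR          | 124269
5  | Engineering | 127080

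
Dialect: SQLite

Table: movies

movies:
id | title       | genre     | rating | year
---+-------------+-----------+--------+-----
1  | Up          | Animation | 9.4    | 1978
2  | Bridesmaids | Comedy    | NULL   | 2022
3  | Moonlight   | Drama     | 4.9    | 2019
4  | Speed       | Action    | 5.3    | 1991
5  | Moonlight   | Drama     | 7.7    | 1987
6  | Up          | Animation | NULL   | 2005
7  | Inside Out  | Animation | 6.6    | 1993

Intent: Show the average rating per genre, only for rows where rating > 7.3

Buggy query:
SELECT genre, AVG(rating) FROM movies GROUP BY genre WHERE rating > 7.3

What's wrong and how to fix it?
Bug: WHERE cannot follow GROUP BY

Fix: Place WHERE between FROM and GROUP BY

Corrected query:
SELECT genre, AVG(rating) FROM movies WHERE rating > 7.3 GROUP BY genre

Result:
genre     | AVG(rating)
----------+------------
Animation | 9.4        
Drama     | 7.7        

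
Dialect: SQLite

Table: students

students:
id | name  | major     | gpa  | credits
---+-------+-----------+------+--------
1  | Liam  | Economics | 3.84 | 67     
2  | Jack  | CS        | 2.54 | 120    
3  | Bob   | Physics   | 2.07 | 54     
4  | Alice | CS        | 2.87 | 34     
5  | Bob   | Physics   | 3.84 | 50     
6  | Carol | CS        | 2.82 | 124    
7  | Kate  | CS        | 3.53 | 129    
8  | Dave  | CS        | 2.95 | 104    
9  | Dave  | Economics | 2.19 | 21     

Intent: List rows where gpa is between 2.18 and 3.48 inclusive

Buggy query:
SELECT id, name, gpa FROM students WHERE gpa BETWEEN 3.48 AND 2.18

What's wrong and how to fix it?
Bug: BETWEEN expects the lower bound first; with 3.48 AND 2.18 the range is empty

Fix: Write BETWEEN 2.18 AND 3.48

Corrected query:
SELECT id, name, gpa FROM students WHERE gpa BETWEEN 2.18 AND 3.48

Result:
id | name  | gpa 
---+-------+-----
2  | Jack  | 2.54
4  | Alice | 2.87
6  | Carol | 2.82
8  | Dave  | 2.95
9  | Dave  | 2.19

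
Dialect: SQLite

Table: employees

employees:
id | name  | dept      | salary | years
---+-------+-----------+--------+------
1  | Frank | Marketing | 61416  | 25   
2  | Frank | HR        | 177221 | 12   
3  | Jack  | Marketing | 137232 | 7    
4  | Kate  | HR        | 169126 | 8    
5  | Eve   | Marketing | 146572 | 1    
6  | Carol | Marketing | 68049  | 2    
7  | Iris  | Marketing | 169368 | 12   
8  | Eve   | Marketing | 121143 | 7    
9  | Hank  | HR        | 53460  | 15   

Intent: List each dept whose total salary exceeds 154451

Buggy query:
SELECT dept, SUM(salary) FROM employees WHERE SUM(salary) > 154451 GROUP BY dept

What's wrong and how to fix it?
Bug: Aggregate functions cannot appear in a WHERE clause

Fix: Use HAVING (which filters groups after aggregation) instead of WHERE

Corrected query:
SELECT dept, SUM(salary) FROM employees GROUP BY dept HAVING SUM(salary) > 154451

Result:
dept      | SUM(salary)
----------+------------
HR        | 399807     
Marketing | 703780     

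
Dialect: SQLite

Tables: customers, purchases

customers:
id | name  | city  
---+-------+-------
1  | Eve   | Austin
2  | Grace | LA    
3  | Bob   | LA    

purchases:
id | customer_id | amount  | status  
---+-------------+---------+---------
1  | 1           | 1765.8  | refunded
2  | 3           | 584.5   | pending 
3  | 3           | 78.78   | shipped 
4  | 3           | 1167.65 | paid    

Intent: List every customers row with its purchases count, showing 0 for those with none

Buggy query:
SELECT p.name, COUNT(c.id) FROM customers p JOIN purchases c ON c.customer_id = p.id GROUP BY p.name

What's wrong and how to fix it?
Bug: INNER JOIN drops customers rows that have no matching purchases rows

Fix: Switch to LEFT JOIN to retain unmatched parent rows

Corrected query:
SELECT p.name, COUNT(c.id) FROM customers p LEFT JOIN purchases c ON c.customer_id = p.id GROUP BY p.name

Result:
name  | COUNT(c.id)
------+------------
Bob   | 3          
Eve   | 1          
Grace | 0          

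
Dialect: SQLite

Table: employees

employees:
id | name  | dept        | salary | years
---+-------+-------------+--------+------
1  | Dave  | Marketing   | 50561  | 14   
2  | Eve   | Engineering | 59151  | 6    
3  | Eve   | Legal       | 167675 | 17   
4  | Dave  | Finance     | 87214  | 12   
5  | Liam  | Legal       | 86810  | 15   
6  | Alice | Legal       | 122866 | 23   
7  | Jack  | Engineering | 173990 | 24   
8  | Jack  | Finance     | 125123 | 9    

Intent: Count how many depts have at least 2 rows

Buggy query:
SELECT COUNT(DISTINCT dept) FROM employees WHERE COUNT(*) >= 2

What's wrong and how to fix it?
Bug: COUNT(*) cannot appear in WHERE; the per-group count doesn't exist yet

Fix: Group first with HAVING COUNT(*) >= 2, then COUNT the resulting groups

Corrected query:
SELECT COUNT(*) FROM (SELECT dept FROM employees GROUP BY dept HAVING COUNT(*) >= 2)

Result:
COUNT(*)
--------
3       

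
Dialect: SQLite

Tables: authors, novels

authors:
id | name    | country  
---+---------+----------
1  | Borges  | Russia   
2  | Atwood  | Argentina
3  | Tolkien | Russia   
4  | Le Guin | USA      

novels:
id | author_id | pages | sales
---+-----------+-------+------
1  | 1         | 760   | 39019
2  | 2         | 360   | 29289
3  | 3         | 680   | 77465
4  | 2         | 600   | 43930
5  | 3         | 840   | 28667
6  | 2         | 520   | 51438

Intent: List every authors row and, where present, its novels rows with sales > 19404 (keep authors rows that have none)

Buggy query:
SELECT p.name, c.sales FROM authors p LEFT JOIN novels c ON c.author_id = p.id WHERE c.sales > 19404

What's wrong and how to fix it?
Bug: A WHERE condition on the right-hand table after LEFT JOIN drops unmatched parents

Fix: Put 'c.sales > 19404' in the JOIN's ON clause instead of WHERE

Corrected query:
SELECT p.name, c.sales FROM authors p LEFT JOIN novels c ON c.author_id = p.id AND c.sales > 19404

Result:
name    | sales
--------+------
Borges  | 39019
Atwood  | 29289
Atwood  | 43930
Atwood  | 51438
Tolkien | 28667
Tolkien | 77465
Le Guin | NULL 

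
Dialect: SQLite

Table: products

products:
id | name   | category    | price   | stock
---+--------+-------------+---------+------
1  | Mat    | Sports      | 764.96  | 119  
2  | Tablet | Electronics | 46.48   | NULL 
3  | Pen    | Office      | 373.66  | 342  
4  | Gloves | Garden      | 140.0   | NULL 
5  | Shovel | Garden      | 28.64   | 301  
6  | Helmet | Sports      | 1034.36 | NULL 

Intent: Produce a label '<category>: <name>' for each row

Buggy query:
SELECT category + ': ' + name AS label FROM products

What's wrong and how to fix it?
Bug: '+' is numeric addition; on text columns SQLite converts them to 0 instead of concatenating

Fix: Use the || operator for string concatenation

Corrected query:
SELECT category || ': ' || name AS label FROM products

Result:
label              
-------------------
Sports: Mat        
Electronics: Tablet
Office: Pen        
Garden: Gloves     
Garden: Shovel     
Sports: Helmet     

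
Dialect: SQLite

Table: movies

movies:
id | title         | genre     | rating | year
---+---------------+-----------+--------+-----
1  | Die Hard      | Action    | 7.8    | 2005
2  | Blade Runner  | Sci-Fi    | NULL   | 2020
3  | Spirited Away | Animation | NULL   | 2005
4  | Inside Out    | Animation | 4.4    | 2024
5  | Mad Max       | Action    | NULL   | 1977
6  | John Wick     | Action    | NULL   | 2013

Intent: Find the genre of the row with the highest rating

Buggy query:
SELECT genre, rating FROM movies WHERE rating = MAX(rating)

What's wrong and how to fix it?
Bug: MAX(rating) is an aggregate and cannot be used directly in WHERE

Fix: Wrap MAX in a scalar subquery so WHERE compares against a single value

Corrected query:
SELECT genre, rating FROM movies WHERE rating = (SELECT MAX(rating) FROM movies)

Result:
genre  | rating
-------+-------
Action | 7.8   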